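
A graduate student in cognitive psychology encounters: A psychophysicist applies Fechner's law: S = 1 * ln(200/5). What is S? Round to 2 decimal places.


S = 1 * ln(200/5)
I/I0 = 40.0
ln(40.0) = 3.6889
S = 1 * 3.6889
= 3.69


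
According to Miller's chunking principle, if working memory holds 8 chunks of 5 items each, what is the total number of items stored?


Total items = chunks * items_per_chunk
= 8 * 5
= 40


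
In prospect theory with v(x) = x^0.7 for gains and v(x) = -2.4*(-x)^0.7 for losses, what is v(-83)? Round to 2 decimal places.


Since x = -83 < 0, use v(x) = -lambda*(-x)^alpha
(-x) = 83
83^0.7 = 22.0473
v(-83) = -2.4 * 22.0473
= -52.91


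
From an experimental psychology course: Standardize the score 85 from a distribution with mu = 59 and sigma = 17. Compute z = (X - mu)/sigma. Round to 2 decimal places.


z = (X - mu) / sigma
= (85 - 59) / 17
= 26 / 17
= 1.53


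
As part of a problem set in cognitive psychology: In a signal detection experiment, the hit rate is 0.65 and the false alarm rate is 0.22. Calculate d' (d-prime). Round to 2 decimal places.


d' = z(HR) - z(FAR)
z(0.65) = 0.3853
z(0.22) = -0.7722
d' = 0.3853 - -0.7722
= 1.16


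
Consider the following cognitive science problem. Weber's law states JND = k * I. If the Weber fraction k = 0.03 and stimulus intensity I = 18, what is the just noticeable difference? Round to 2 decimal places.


JND = k * I
JND = 0.03 * 18
= 0.54


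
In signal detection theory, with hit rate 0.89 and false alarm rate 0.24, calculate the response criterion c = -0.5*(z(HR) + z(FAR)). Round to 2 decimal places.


c = -0.5 * (z(HR) + z(FAR))
z(0.89) = 1.2265
z(0.24) = -0.7063
c = -0.5 * (1.2265 + -0.7063)
= -0.5 * 0.5202
= -0.26


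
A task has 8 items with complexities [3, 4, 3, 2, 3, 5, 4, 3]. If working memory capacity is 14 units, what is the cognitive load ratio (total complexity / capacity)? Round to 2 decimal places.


Total complexity = 3 + 4 + 3 + 2 + 3 + 5 + 4 + 3 = 27
Load = total / capacity = 27 / 14
= 1.93


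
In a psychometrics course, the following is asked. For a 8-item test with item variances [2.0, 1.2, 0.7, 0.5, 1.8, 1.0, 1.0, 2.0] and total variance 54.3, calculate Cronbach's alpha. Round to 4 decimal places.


alpha = (k/(k-1)) * (1 - sum(s_i^2)/s_total^2)
sum(item variances) = 10.2
k/(k-1) = 8/7 = 1.142857
1 - 10.2/54.3 = 1 - 0.187845 = 0.812155
alpha = 1.142857 * 0.812155
= 0.9282


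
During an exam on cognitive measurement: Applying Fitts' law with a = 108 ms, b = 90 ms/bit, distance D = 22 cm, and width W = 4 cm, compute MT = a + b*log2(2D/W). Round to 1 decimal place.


MT = 108 + 90 * log2(2*22/4)
2D/W = 11.0
log2(11.0) = 3.4594
MT = 108 + 90 * 3.4594
= 419.3 ms


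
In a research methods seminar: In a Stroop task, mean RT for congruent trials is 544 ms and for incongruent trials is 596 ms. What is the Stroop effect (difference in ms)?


Stroop effect = RT(incongruent) - RT(congruent)
= 596 - 544
= 52 ms


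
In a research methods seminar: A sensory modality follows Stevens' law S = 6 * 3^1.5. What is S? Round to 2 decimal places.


S = 6 * 3^1.5
3^1.5 = 5.1962
S = 6 * 5.1962
= 31.18


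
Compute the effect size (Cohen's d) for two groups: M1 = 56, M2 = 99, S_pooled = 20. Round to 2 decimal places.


Cohen's d = (M1 - M2) / S_pooled
= (56 - 99) / 20
= -43 / 20
= -2.15


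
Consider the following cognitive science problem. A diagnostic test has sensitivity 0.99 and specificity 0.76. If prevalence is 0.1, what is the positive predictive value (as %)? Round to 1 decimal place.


PPV = (sens * prev) / (sens * prev + (1-spec) * (1-prev))
Numerator = 0.99 * 0.1 = 0.099
P(positive and no disease) = (1 - spec) * (1 - prev) = (1 - 0.76) * (1 - 0.1) = 0.216
Denominator = 0.099 + 0.216 = 0.315
PPV = 0.099 / 0.315 = 0.314286
As percentage = 31.4


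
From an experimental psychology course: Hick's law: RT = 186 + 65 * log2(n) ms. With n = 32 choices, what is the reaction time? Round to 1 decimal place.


RT = 186 + 65 * log2(32)
log2(32) = 5.0
RT = 186 + 65 * 5.0
= 186 + 325.0
= 511.0 ms


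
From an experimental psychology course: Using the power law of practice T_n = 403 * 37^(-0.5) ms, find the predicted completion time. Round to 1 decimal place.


T_n = 403 * 37^(-0.5)
37^(-0.5) = 0.164399
T_n = 403 * 0.164399
= 66.3 ms


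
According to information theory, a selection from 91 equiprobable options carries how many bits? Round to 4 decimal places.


H = log2(n)
H = log2(91)
= 6.5078


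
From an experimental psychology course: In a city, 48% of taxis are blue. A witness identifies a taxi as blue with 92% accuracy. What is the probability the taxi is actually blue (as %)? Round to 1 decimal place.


P(blue | says blue) = P(says blue | blue)*P(blue) / [P(says blue | blue)*P(blue) + P(says blue | not blue)*P(not blue)]
Numerator = 0.92 * 0.48 = 0.4416
False identification = 0.08 * 0.52 = 0.0416
P = 0.4416 / (0.4416 + 0.0416)
= 0.4416 / 0.4832
As percentage = 91.4


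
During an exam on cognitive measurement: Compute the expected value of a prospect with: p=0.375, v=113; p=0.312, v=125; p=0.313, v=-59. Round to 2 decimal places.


EU = sum(p_i * v_i)
0.375 * 113 = 42.375
0.312 * 125 = 39.0
0.313 * -59 = -18.467
EU = 42.375 + 39.0 + -18.467
= 62.91


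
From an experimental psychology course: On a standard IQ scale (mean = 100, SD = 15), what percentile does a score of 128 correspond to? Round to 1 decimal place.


z = (IQ - mean) / SD
z = (128 - 100) / 15 = 1.8667
Percentile = Phi(1.8667) * 100
Phi(1.8667) = 0.969028
= 96.9


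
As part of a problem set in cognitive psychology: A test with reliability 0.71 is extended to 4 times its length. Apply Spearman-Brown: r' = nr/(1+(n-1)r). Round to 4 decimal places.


r_new = n*r / (1 + (n-1)*r)
Numerator = 4 * 0.71 = 2.84
Denominator = 1 + 3 * 0.71 = 3.13
r_new = 2.84 / 3.13
= 0.9073


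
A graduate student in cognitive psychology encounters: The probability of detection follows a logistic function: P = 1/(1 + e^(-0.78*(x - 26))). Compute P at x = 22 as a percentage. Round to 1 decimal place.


P(x) = 1/(1 + e^(-0.78*(22 - 26)))
Exponent = -0.78 * -4 = 3.12
e^(3.12) = 22.64638
P = 1/(1 + 22.64638) = 0.04229
Percentage = 4.2


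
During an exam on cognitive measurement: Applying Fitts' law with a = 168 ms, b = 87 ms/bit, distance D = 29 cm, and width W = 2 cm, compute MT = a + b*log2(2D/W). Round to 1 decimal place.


MT = 168 + 87 * log2(2*29/2)
2D/W = 29.0
log2(29.0) = 4.858
MT = 168 + 87 * 4.858
= 590.6 ms


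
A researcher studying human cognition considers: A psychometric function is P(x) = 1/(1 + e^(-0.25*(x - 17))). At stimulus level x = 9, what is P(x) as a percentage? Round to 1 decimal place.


P(x) = 1/(1 + e^(-0.25*(9 - 17)))
Exponent = -0.25 * -8 = 2.0
e^(2.0) = 7.389056
P = 1/(1 + 7.389056) = 0.119203
Percentage = 11.9


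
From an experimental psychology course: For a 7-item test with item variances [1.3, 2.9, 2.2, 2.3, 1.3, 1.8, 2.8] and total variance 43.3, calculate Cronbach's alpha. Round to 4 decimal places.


alpha = (k/(k-1)) * (1 - sum(s_i^2)/s_total^2)
sum(item variances) = 14.6
k/(k-1) = 7/6 = 1.166667
1 - 14.6/43.3 = 1 - 0.337182 = 0.662818
alpha = 1.166667 * 0.662818
= 0.7733


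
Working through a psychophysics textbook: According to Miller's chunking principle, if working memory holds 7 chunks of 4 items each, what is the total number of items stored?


Total items = chunks * items_per_chunk
= 7 * 4
= 28


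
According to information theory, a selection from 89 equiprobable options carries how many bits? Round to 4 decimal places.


H = log2(n)
H = log2(89)
= 6.4757


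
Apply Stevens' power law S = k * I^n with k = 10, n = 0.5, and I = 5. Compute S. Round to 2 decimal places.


S = 10 * 5^0.5
5^0.5 = 2.2361
S = 10 * 2.2361
= 22.36


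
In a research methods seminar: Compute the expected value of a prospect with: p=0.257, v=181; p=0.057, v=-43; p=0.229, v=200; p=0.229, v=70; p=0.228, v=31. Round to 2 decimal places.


EU = sum(p_i * v_i)
0.257 * 181 = 46.517
0.057 * -43 = -2.451
0.229 * 200 = 45.8
0.229 * 70 = 16.03
0.228 * 31 = 7.068
EU = 46.517 + -2.451 + 45.8 + 16.03 + 7.068
= 112.96


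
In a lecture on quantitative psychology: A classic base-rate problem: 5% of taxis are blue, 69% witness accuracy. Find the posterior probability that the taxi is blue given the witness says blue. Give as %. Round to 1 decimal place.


P(blue | says blue) = P(says blue | blue)*P(blue) / [P(says blue | blue)*P(blue) + P(says blue | not blue)*P(not blue)]
Numerator = 0.69 * 0.05 = 0.0345
False identification = 0.31 * 0.95 = 0.2945
P = 0.0345 / (0.0345 + 0.2945)
= 0.0345 / 0.329
As percentage = 10.5


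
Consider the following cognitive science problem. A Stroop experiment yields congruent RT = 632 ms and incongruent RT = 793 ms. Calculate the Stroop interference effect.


Stroop effect = RT(incongruent) - RT(congruent)
= 793 - 632
= 161 ms


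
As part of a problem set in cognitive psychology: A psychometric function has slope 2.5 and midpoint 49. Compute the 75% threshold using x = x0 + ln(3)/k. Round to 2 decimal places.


At P = 0.75: 0.75 = 1/(1 + e^(-k*(x-x0)))
Solving: e^(-k*(x-x0)) = 1/3
x = x0 + ln(3)/k
ln(3) = 1.0986
x = 49 + 1.0986/2.5
= 49 + 0.4394
= 49.44


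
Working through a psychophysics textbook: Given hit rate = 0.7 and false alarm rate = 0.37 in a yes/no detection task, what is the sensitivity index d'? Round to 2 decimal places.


d' = z(HR) - z(FAR)
z(0.7) = 0.5244
z(0.37) = -0.3319
d' = 0.5244 - -0.3319
= 0.86


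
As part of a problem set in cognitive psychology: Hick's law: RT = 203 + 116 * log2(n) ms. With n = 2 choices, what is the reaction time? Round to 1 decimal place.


RT = 203 + 116 * log2(2)
log2(2) = 1.0
RT = 203 + 116 * 1.0
= 203 + 116.0
= 319.0 ms


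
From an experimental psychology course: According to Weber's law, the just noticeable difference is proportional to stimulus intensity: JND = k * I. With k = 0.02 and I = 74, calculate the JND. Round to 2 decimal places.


JND = k * I
JND = 0.02 * 74
= 1.48


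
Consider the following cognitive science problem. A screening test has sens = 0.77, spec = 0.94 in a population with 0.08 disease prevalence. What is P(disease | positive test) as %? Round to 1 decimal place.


PPV = (sens * prev) / (sens * prev + (1-spec) * (1-prev))
Numerator = 0.77 * 0.08 = 0.0616
P(positive and no disease) = (1 - spec) * (1 - prev) = (1 - 0.94) * (1 - 0.08) = 0.0552
Denominator = 0.0616 + 0.0552 = 0.1168
PPV = 0.0616 / 0.1168 = 0.527397
As percentage = 52.7


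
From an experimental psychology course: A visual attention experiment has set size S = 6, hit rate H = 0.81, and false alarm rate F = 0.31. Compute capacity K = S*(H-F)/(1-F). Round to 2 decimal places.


K = S * (H - F) / (1 - F)
H - F = 0.5
1 - F = 0.69
K = 6 * 0.5 / 0.69
= 4.35


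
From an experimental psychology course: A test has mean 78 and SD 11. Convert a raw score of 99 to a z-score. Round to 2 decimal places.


z = (X - mu) / sigma
= (99 - 78) / 11
= 21 / 11
= 1.91


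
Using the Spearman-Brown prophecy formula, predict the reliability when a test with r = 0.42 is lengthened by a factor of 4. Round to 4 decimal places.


r_new = n*r / (1 + (n-1)*r)
Numerator = 4 * 0.42 = 1.68
Denominator = 1 + 3 * 0.42 = 2.26
r_new = 1.68 / 2.26
= 0.7434


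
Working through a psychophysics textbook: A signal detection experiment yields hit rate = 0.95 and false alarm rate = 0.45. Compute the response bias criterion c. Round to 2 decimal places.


c = -0.5 * (z(HR) + z(FAR))
z(0.95) = 1.6449
z(0.45) = -0.1257
c = -0.5 * (1.6449 + -0.1257)
= -0.5 * 1.5192
= -0.76


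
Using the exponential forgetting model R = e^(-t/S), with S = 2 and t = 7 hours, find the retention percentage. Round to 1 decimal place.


R = e^(-t/S)
-t/S = -7/2 = -3.5
R = e^(-3.5) = 0.030197
Percentage = 0.030197 * 100
= 3.0


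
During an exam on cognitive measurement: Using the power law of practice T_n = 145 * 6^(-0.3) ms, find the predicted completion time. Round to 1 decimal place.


T_n = 145 * 6^(-0.3)
6^(-0.3) = 0.584191
T_n = 145 * 0.584191
= 84.7 ms


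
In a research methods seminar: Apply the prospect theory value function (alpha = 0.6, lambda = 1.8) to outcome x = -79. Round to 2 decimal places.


Since x = -79 < 0, use v(x) = -lambda*(-x)^alpha
(-x) = 79
79^0.6 = 13.7587
v(-79) = -1.8 * 13.7587
= -24.77


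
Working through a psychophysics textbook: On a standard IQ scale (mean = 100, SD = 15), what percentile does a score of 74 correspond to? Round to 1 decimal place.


z = (IQ - mean) / SD
z = (74 - 100) / 15 = -1.7333
Percentile = Phi(-1.7333) * 100
Phi(-1.7333) = 0.041521
= 4.2


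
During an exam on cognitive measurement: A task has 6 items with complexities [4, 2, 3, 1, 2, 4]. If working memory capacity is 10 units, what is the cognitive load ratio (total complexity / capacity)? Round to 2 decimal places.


Total complexity = 4 + 2 + 3 + 1 + 2 + 4 = 16
Load = total / capacity = 16 / 10
= 1.60


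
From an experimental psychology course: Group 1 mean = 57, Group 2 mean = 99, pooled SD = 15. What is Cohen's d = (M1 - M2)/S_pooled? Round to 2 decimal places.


Cohen's d = (M1 - M2) / S_pooled
= (57 - 99) / 15
= -42 / 15
= -2.80


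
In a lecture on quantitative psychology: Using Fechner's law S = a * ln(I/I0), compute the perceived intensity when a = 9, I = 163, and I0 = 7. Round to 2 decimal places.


S = 9 * ln(163/7)
I/I0 = 23.285714
ln(23.285714) = 3.1478
S = 9 * 3.1478
= 28.33


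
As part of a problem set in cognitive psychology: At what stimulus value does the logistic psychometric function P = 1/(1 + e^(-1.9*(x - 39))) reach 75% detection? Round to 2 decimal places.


At P = 0.75: 0.75 = 1/(1 + e^(-k*(x-x0)))
Solving: e^(-k*(x-x0)) = 1/3
x = x0 + ln(3)/k
ln(3) = 1.0986
x = 39 + 1.0986/1.9
= 39 + 0.5782
= 39.58


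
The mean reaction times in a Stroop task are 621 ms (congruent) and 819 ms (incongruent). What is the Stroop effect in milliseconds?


Stroop effect = RT(incongruent) - RT(congruent)
= 819 - 621
= 198 ms


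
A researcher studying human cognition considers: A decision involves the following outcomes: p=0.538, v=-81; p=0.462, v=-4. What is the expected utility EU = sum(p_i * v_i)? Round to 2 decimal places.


EU = sum(p_i * v_i)
0.538 * -81 = -43.578
0.462 * -4 = -1.848
EU = -43.578 + -1.848
= -45.43


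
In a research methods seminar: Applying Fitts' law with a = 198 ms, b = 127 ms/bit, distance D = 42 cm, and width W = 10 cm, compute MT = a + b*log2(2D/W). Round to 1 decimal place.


MT = 198 + 127 * log2(2*42/10)
2D/W = 8.4
log2(8.4) = 3.0704
MT = 198 + 127 * 3.0704
= 587.9 ms


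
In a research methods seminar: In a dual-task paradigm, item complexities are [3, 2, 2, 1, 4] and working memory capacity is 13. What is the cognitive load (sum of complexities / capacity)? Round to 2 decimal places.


Total complexity = 3 + 2 + 2 + 1 + 4 = 12
Load = total / capacity = 12 / 13
= 0.92


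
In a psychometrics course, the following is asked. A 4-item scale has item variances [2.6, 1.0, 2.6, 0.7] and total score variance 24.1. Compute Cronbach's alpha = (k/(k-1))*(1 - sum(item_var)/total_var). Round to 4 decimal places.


alpha = (k/(k-1)) * (1 - sum(s_i^2)/s_total^2)
sum(item variances) = 6.9
k/(k-1) = 4/3 = 1.333333
1 - 6.9/24.1 = 1 - 0.286307 = 0.713693
alpha = 1.333333 * 0.713693
= 0.9516


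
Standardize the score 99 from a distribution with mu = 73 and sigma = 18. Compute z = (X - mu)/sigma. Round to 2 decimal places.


z = (X - mu) / sigma
= (99 - 73) / 18
= 26 / 18
= 1.44


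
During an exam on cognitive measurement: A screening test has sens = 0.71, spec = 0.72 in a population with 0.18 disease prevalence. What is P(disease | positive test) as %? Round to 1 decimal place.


PPV = (sens * prev) / (sens * prev + (1-spec) * (1-prev))
Numerator = 0.71 * 0.18 = 0.1278
P(positive and no disease) = (1 - spec) * (1 - prev) = (1 - 0.72) * (1 - 0.18) = 0.2296
Denominator = 0.1278 + 0.2296 = 0.3574
PPV = 0.1278 / 0.3574 = 0.357583
As percentage = 35.8


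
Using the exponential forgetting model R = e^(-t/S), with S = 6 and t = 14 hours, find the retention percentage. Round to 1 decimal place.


R = e^(-t/S)
-t/S = -14/6 = -2.333333
R = e^(-2.333333) = 0.096972
Percentage = 0.096972 * 100
= 9.7


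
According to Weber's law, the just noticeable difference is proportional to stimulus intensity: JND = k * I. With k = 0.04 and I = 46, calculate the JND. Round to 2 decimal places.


JND = k * I
JND = 0.04 * 46
= 1.84


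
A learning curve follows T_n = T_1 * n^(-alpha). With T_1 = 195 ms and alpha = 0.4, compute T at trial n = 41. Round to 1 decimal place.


T_n = 195 * 41^(-0.4)
41^(-0.4) = 0.226405
T_n = 195 * 0.226405
= 44.1 ms


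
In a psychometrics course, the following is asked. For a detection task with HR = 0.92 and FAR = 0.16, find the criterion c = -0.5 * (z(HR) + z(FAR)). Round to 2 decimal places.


c = -0.5 * (z(HR) + z(FAR))
z(0.92) = 1.4051
z(0.16) = -0.9945
c = -0.5 * (1.4051 + -0.9945)
= -0.5 * 0.4106
= -0.21


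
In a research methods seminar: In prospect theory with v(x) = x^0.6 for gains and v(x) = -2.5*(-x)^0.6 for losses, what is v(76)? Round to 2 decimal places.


Since x = 76 >= 0, use v(x) = x^0.6
76^0.6 = 13.4428
v(76) = 13.44


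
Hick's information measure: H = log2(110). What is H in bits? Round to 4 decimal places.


H = log2(n)
H = log2(110)
= 6.7814


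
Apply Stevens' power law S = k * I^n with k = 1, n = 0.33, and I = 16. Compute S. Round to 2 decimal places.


S = 1 * 16^0.33
16^0.33 = 2.4967
S = 1 * 2.4967
= 2.50


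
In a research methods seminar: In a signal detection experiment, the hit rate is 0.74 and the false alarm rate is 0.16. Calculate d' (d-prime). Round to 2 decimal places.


d' = z(HR) - z(FAR)
z(0.74) = 0.6433
z(0.16) = -0.9945
d' = 0.6433 - -0.9945
= 1.64


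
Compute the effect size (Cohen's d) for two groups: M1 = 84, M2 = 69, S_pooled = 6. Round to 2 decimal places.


Cohen's d = (M1 - M2) / S_pooled
= (84 - 69) / 6
= 15 / 6
= 2.50


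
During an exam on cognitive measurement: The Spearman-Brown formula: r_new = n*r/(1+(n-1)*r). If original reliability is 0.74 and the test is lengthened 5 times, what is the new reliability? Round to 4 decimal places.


r_new = n*r / (1 + (n-1)*r)
Numerator = 5 * 0.74 = 3.7
Denominator = 1 + 4 * 0.74 = 3.96
r_new = 3.7 / 3.96
= 0.9343


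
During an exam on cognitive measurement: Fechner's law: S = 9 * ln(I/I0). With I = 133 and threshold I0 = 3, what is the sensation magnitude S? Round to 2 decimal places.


S = 9 * ln(133/3)
I/I0 = 44.333333
ln(44.333333) = 3.7917
S = 9 * 3.7917
= 34.13


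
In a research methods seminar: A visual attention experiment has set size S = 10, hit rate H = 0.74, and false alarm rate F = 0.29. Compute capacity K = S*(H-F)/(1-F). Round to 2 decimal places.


K = S * (H - F) / (1 - F)
H - F = 0.45
1 - F = 0.71
K = 10 * 0.45 / 0.71
= 6.34


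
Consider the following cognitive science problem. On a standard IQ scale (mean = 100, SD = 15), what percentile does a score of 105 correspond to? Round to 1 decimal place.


z = (IQ - mean) / SD
z = (105 - 100) / 15 = 0.3333
Percentile = Phi(0.3333) * 100
Phi(0.3333) = 0.630546
= 63.1


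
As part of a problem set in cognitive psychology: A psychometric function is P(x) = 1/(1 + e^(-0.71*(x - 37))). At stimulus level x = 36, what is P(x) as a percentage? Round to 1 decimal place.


P(x) = 1/(1 + e^(-0.71*(36 - 37)))
Exponent = -0.71 * -1 = 0.71
e^(0.71) = 2.033991
P = 1/(1 + 2.033991) = 0.329599
Percentage = 33.0


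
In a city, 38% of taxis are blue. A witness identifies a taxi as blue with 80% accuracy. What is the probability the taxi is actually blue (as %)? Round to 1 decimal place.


P(blue | says blue) = P(says blue | blue)*P(blue) / [P(says blue | blue)*P(blue) + P(says blue | not blue)*P(not blue)]
Numerator = 0.8 * 0.38 = 0.304
False identification = 0.2 * 0.62 = 0.124
P = 0.304 / (0.304 + 0.124)
= 0.304 / 0.428
As percentage = 71.0


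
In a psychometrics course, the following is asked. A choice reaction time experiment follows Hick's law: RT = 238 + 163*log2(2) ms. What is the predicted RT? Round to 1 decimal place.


RT = 238 + 163 * log2(2)
log2(2) = 1.0
RT = 238 + 163 * 1.0
= 238 + 163.0
= 401.0 ms


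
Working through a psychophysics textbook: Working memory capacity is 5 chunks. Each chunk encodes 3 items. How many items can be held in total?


Total items = chunks * items_per_chunk
= 5 * 3
= 15


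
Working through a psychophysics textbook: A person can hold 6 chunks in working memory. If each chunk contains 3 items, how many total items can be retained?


Total items = chunks * items_per_chunk
= 6 * 3
= 18


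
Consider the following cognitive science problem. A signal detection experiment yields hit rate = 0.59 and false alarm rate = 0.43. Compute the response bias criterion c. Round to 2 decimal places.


c = -0.5 * (z(HR) + z(FAR))
z(0.59) = 0.2275
z(0.43) = -0.1764
c = -0.5 * (0.2275 + -0.1764)
= -0.5 * 0.0511
= -0.03


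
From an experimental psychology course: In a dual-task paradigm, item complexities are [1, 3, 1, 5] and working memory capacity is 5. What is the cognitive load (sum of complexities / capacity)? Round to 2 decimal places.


Total complexity = 1 + 3 + 1 + 5 = 10
Load = total / capacity = 10 / 5
= 2.00


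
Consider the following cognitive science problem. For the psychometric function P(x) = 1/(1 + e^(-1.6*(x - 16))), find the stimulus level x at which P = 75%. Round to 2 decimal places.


At P = 0.75: 0.75 = 1/(1 + e^(-k*(x-x0)))
Solving: e^(-k*(x-x0)) = 1/3
x = x0 + ln(3)/k
ln(3) = 1.0986
x = 16 + 1.0986/1.6
= 16 + 0.6866
= 16.69


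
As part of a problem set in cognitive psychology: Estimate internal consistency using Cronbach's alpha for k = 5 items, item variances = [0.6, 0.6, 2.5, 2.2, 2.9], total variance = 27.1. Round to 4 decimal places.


alpha = (k/(k-1)) * (1 - sum(s_i^2)/s_total^2)
sum(item variances) = 8.8
k/(k-1) = 5/4 = 1.25
1 - 8.8/27.1 = 1 - 0.324723 = 0.675277
alpha = 1.25 * 0.675277
= 0.8441


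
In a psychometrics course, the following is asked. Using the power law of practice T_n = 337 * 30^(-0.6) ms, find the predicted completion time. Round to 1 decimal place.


T_n = 337 * 30^(-0.6)
30^(-0.6) = 0.129935
T_n = 337 * 0.129935
= 43.8 ms


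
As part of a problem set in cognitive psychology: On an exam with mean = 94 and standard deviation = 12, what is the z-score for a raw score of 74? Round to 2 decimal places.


z = (X - mu) / sigma
= (74 - 94) / 12
= -20 / 12
= -1.67


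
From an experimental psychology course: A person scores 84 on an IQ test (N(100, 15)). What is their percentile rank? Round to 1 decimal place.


z = (IQ - mean) / SD
z = (84 - 100) / 15 = -1.0667
Percentile = Phi(-1.0667) * 100
Phi(-1.0667) = 0.143054
= 14.3


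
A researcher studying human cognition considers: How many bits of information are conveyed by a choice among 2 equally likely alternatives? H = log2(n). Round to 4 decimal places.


H = log2(n)
H = log2(2)
= 1.0000


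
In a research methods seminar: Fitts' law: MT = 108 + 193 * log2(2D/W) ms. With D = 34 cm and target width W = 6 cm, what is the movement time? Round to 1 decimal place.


MT = 108 + 193 * log2(2*34/6)
2D/W = 11.333333
log2(11.333333) = 3.5025
MT = 108 + 193 * 3.5025
= 784.0 ms


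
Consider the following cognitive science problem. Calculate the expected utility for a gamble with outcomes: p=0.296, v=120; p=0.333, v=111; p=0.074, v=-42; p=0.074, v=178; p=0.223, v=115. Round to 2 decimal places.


EU = sum(p_i * v_i)
0.296 * 120 = 35.52
0.333 * 111 = 36.963
0.074 * -42 = -3.108
0.074 * 178 = 13.172
0.223 * 115 = 25.645
EU = 35.52 + 36.963 + -3.108 + 13.172 + 25.645
= 108.19


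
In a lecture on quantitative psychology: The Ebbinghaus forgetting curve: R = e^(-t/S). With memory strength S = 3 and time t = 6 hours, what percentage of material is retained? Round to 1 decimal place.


R = e^(-t/S)
-t/S = -6/3 = -2.0
R = e^(-2.0) = 0.135335
Percentage = 0.135335 * 100
= 13.5


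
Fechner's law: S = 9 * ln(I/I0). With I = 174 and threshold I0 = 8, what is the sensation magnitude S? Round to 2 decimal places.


S = 9 * ln(174/8)
I/I0 = 21.75
ln(21.75) = 3.0796
S = 9 * 3.0796
= 27.72


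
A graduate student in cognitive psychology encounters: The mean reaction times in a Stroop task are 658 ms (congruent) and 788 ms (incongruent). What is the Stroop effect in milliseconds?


Stroop effect = RT(incongruent) - RT(congruent)
= 788 - 658
= 130 ms


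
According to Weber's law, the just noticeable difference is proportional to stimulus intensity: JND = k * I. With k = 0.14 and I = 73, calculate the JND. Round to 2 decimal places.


JND = k * I
JND = 0.14 * 73
= 10.22


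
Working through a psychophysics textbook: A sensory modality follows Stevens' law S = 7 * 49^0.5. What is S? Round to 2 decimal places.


S = 7 * 49^0.5
49^0.5 = 7.0
S = 7 * 7.0
= 49.00


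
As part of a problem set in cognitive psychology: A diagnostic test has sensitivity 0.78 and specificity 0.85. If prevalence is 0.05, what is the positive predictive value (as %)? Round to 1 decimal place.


PPV = (sens * prev) / (sens * prev + (1-spec) * (1-prev))
Numerator = 0.78 * 0.05 = 0.039
P(positive and no disease) = (1 - spec) * (1 - prev) = (1 - 0.85) * (1 - 0.05) = 0.1425
Denominator = 0.039 + 0.1425 = 0.1815
PPV = 0.039 / 0.1815 = 0.214876
As percentage = 21.5


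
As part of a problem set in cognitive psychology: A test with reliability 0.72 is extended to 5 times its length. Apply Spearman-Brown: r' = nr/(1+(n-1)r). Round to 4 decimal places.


r_new = n*r / (1 + (n-1)*r)
Numerator = 5 * 0.72 = 3.6
Denominator = 1 + 4 * 0.72 = 3.88
r_new = 3.6 / 3.88
= 0.9278


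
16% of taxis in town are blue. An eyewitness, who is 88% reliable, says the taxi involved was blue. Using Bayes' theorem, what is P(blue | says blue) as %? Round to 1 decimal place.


P(blue | says blue) = P(says blue | blue)*P(blue) / [P(says blue | blue)*P(blue) + P(says blue | not blue)*P(not blue)]
Numerator = 0.88 * 0.16 = 0.1408
False identification = 0.12 * 0.84 = 0.1008
P = 0.1408 / (0.1408 + 0.1008)
= 0.1408 / 0.2416
As percentage = 58.3


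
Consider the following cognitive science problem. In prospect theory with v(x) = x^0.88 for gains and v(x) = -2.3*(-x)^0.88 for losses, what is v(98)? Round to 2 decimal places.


Since x = 98 >= 0, use v(x) = x^0.88
98^0.88 = 56.53
v(98) = 56.53


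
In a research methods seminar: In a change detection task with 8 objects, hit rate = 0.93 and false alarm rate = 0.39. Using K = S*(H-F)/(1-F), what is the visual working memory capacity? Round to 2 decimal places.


K = S * (H - F) / (1 - F)
H - F = 0.54
1 - F = 0.61
K = 8 * 0.54 / 0.61
= 7.08


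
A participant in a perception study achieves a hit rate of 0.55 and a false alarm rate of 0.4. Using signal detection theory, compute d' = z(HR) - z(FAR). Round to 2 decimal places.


d' = z(HR) - z(FAR)
z(0.55) = 0.1257
z(0.4) = -0.2533
d' = 0.1257 - -0.2533
= 0.38


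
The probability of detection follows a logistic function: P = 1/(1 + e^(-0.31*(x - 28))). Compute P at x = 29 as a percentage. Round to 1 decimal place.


P(x) = 1/(1 + e^(-0.31*(29 - 28)))
Exponent = -0.31 * 1 = -0.31
e^(-0.31) = 0.733447
P = 1/(1 + 0.733447) = 0.576885
Percentage = 57.7


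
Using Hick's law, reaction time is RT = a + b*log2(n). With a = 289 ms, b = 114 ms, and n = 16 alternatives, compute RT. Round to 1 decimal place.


RT = 289 + 114 * log2(16)
log2(16) = 4.0
RT = 289 + 114 * 4.0
= 289 + 456.0
= 745.0 ms


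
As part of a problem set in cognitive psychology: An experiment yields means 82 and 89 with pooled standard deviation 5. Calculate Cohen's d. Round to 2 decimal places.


Cohen's d = (M1 - M2) / S_pooled
= (82 - 89) / 5
= -7 / 5
= -1.40


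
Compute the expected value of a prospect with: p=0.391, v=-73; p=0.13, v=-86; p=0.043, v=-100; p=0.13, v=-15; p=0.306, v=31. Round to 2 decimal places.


EU = sum(p_i * v_i)
0.391 * -73 = -28.543
0.13 * -86 = -11.18
0.043 * -100 = -4.3
0.13 * -15 = -1.95
0.306 * 31 = 9.486
EU = -28.543 + -11.18 + -4.3 + -1.95 + 9.486
= -36.49


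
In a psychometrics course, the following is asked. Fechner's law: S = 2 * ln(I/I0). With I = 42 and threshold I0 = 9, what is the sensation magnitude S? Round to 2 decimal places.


S = 2 * ln(42/9)
I/I0 = 4.666667
ln(4.666667) = 1.5404
S = 2 * 1.5404
= 3.08


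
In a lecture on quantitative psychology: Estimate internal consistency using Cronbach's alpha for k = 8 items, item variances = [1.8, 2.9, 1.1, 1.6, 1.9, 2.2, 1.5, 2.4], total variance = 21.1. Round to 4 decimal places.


alpha = (k/(k-1)) * (1 - sum(s_i^2)/s_total^2)
sum(item variances) = 15.4
k/(k-1) = 8/7 = 1.142857
1 - 15.4/21.1 = 1 - 0.729858 = 0.270142
alpha = 1.142857 * 0.270142
= 0.3087


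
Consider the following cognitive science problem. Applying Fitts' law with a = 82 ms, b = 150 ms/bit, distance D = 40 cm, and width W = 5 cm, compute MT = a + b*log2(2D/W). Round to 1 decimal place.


MT = 82 + 150 * log2(2*40/5)
2D/W = 16.0
log2(16.0) = 4.0
MT = 82 + 150 * 4.0
= 682.0 ms


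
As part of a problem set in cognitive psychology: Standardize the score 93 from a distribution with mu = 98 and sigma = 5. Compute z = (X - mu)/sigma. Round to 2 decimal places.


z = (X - mu) / sigma
= (93 - 98) / 5
= -5 / 5
= -1.00


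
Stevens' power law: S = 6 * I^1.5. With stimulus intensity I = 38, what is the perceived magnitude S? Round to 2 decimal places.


S = 6 * 38^1.5
38^1.5 = 234.2477
S = 6 * 234.2477
= 1405.49


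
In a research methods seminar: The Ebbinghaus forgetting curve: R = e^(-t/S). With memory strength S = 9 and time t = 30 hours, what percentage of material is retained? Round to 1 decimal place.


R = e^(-t/S)
-t/S = -30/9 = -3.333333
R = e^(-3.333333) = 0.035674
Percentage = 0.035674 * 100
= 3.6


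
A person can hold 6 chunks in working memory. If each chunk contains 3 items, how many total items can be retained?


Total items = chunks * items_per_chunk
= 6 * 3
= 18


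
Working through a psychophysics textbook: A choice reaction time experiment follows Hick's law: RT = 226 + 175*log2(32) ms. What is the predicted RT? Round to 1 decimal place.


RT = 226 + 175 * log2(32)
log2(32) = 5.0
RT = 226 + 175 * 5.0
= 226 + 875.0
= 1101.0 ms


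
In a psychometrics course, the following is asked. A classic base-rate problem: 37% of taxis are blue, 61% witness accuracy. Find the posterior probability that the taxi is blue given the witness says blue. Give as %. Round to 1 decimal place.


P(blue | says blue) = P(says blue | blue)*P(blue) / [P(says blue | blue)*P(blue) + P(says blue | not blue)*P(not blue)]
Numerator = 0.61 * 0.37 = 0.2257
False identification = 0.39 * 0.63 = 0.2457
P = 0.2257 / (0.2257 + 0.2457)
= 0.2257 / 0.4714
As percentage = 47.9


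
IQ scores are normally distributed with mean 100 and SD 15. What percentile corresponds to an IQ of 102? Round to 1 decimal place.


z = (IQ - mean) / SD
z = (102 - 100) / 15 = 0.1333
Percentile = Phi(0.1333) * 100
Phi(0.1333) = 0.553022
= 55.3


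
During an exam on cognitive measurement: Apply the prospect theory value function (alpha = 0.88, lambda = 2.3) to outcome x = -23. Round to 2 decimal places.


Since x = -23 < 0, use v(x) = -lambda*(-x)^alpha
(-x) = 23
23^0.88 = 15.7878
v(-23) = -2.3 * 15.7878
= -36.31


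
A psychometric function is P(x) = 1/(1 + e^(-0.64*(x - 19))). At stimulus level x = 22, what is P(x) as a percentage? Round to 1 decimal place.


P(x) = 1/(1 + e^(-0.64*(22 - 19)))
Exponent = -0.64 * 3 = -1.92
e^(-1.92) = 0.146607
P = 1/(1 + 0.146607) = 0.872138
Percentage = 87.2


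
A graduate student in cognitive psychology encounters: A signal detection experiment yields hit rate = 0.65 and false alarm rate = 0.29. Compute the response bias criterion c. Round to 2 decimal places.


c = -0.5 * (z(HR) + z(FAR))
z(0.65) = 0.3853
z(0.29) = -0.5534
c = -0.5 * (0.3853 + -0.5534)
= -0.5 * -0.1681
= 0.08


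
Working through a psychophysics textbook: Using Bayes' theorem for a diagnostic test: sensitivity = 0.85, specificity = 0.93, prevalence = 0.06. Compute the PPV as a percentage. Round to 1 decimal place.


PPV = (sens * prev) / (sens * prev + (1-spec) * (1-prev))
Numerator = 0.85 * 0.06 = 0.051
P(positive and no disease) = (1 - spec) * (1 - prev) = (1 - 0.93) * (1 - 0.06) = 0.0658
Denominator = 0.051 + 0.0658 = 0.1168
PPV = 0.051 / 0.1168 = 0.436644
As percentage = 43.7


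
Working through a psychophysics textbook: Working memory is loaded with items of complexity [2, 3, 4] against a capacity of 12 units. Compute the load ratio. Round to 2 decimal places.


Total complexity = 2 + 3 + 4 = 9
Load = total / capacity = 9 / 12
= 0.75


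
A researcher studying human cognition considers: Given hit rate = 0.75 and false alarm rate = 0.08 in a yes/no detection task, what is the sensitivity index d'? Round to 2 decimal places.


d' = z(HR) - z(FAR)
z(0.75) = 0.6745
z(0.08) = -1.4051
d' = 0.6745 - -1.4051
= 2.08


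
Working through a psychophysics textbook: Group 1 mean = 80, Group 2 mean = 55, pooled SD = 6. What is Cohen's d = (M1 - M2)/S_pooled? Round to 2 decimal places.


Cohen's d = (M1 - M2) / S_pooled
= (80 - 55) / 6
= 25 / 6
= 4.17


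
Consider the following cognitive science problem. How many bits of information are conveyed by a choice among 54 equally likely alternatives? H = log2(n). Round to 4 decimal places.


H = log2(n)
H = log2(54)
= 5.7549


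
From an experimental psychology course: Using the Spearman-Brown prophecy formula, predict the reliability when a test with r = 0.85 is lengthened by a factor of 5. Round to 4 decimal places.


r_new = n*r / (1 + (n-1)*r)
Numerator = 5 * 0.85 = 4.25
Denominator = 1 + 4 * 0.85 = 4.4
r_new = 4.25 / 4.4
= 0.9659


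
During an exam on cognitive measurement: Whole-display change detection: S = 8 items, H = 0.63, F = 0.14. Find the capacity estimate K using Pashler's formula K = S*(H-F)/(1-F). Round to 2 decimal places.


K = S * (H - F) / (1 - F)
H - F = 0.49
1 - F = 0.86
K = 8 * 0.49 / 0.86
= 4.56


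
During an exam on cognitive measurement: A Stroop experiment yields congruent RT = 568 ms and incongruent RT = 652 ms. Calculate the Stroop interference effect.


Stroop effect = RT(incongruent) - RT(congruent)
= 652 - 568
= 84 ms


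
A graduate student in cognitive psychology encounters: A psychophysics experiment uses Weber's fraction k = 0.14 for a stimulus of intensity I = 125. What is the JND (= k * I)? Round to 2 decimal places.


JND = k * I
JND = 0.14 * 125
= 17.50


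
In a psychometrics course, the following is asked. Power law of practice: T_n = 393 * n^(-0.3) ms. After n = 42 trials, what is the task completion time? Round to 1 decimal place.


T_n = 393 * 42^(-0.3)
42^(-0.3) = 0.325856
T_n = 393 * 0.325856
= 128.1 ms


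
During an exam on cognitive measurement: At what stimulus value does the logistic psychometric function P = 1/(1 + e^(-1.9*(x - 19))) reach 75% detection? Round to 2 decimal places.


At P = 0.75: 0.75 = 1/(1 + e^(-k*(x-x0)))
Solving: e^(-k*(x-x0)) = 1/3
x = x0 + ln(3)/k
ln(3) = 1.0986
x = 19 + 1.0986/1.9
= 19 + 0.5782
= 19.58


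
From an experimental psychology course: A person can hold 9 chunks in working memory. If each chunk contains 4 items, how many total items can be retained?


Total items = chunks * items_per_chunk
= 9 * 4
= 36


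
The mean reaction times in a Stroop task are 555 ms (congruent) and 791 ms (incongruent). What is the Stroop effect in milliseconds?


Stroop effect = RT(incongruent) - RT(congruent)
= 791 - 555
= 236 ms


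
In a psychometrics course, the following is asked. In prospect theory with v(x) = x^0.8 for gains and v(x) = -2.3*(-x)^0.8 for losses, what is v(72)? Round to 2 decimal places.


Since x = 72 >= 0, use v(x) = x^0.8
72^0.8 = 30.6102
v(72) = 30.61


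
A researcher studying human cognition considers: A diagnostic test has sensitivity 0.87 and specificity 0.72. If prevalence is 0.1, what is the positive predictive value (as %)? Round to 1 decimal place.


PPV = (sens * prev) / (sens * prev + (1-spec) * (1-prev))
Numerator = 0.87 * 0.1 = 0.087
P(positive and no disease) = (1 - spec) * (1 - prev) = (1 - 0.72) * (1 - 0.1) = 0.252
Denominator = 0.087 + 0.252 = 0.339
PPV = 0.087 / 0.339 = 0.256637
As percentage = 25.7


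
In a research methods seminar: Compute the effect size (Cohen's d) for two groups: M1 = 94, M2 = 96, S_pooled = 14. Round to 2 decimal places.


Cohen's d = (M1 - M2) / S_pooled
= (94 - 96) / 14
= -2 / 14
= -0.14


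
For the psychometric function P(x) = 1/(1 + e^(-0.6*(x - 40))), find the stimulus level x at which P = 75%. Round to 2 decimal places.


At P = 0.75: 0.75 = 1/(1 + e^(-k*(x-x0)))
Solving: e^(-k*(x-x0)) = 1/3
x = x0 + ln(3)/k
ln(3) = 1.0986
x = 40 + 1.0986/0.6
= 40 + 1.831
= 41.83


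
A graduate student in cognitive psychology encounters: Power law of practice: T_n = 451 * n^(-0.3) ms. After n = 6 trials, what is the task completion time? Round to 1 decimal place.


T_n = 451 * 6^(-0.3)
6^(-0.3) = 0.584191
T_n = 451 * 0.584191
= 263.5 ms


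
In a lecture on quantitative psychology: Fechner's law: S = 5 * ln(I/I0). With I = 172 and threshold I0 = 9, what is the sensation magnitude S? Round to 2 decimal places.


S = 5 * ln(172/9)
I/I0 = 19.111111
ln(19.111111) = 2.9503
S = 5 * 2.9503
= 14.75


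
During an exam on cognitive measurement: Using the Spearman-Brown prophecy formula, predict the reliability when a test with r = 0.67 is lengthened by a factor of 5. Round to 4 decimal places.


r_new = n*r / (1 + (n-1)*r)
Numerator = 5 * 0.67 = 3.35
Denominator = 1 + 4 * 0.67 = 3.68
r_new = 3.35 / 3.68
= 0.9103


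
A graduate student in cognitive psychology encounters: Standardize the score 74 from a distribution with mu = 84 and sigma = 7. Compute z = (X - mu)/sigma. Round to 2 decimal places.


z = (X - mu) / sigma
= (74 - 84) / 7
= -10 / 7
= -1.43


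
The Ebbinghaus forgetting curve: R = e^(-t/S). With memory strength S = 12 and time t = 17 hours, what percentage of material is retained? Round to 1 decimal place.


R = e^(-t/S)
-t/S = -17/12 = -1.416667
R = e^(-1.416667) = 0.242521
Percentage = 0.242521 * 100
= 24.3


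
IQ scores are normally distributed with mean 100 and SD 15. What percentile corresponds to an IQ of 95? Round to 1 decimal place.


z = (IQ - mean) / SD
z = (95 - 100) / 15 = -0.3333
Percentile = Phi(-0.3333) * 100
Phi(-0.3333) = 0.369454
= 36.9


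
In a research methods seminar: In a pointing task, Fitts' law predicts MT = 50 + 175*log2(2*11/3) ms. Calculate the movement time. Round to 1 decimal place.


MT = 50 + 175 * log2(2*11/3)
2D/W = 7.333333
log2(7.333333) = 2.8745
MT = 50 + 175 * 2.8745
= 553.0 ms


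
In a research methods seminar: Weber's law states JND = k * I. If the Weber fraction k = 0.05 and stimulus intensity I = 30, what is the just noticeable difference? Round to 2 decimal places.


JND = k * I
JND = 0.05 * 30
= 1.50


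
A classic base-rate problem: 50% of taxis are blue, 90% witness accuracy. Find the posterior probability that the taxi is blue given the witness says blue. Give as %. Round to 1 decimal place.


P(blue | says blue) = P(says blue | blue)*P(blue) / [P(says blue | blue)*P(blue) + P(says blue | not blue)*P(not blue)]
Numerator = 0.9 * 0.5 = 0.45
False identification = 0.1 * 0.5 = 0.05
P = 0.45 / (0.45 + 0.05)
= 0.45 / 0.5
As percentage = 90.0


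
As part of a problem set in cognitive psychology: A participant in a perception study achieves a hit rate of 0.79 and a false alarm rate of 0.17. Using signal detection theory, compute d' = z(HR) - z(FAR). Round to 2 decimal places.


d' = z(HR) - z(FAR)
z(0.79) = 0.8064
z(0.17) = -0.9542
d' = 0.8064 - -0.9542
= 1.76
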